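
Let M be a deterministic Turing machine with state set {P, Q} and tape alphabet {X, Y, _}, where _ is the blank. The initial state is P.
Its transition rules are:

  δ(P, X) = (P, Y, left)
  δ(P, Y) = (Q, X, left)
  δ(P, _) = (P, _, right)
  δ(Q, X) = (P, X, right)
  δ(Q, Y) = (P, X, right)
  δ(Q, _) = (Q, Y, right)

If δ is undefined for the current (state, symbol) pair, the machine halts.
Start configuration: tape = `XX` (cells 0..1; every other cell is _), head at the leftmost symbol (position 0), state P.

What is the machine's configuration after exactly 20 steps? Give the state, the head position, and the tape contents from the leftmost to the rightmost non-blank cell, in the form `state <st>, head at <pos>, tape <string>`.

state P, head at -2, tape YXYYY

state=P head=0 tape=___[X]X   (P,X)→(P,Y,left)
state=P head=-1 tape=__[_]YX   (P,_)→(P,_,right)
state=P head=0 tape=___[Y]X   (P,Y)→(Q,X,left)
state=Q head=-1 tape=__[_]XX   (Q,_)→(Q,Y,right)
state=Q head=0 tape=__Y[X]X   (Q,X)→(P,X,right)
state=P head=1 tape=__YX[X]   (P,X)→(P,Y,left)
state=P head=0 tape=__Y[X]Y   (P,X)→(P,Y,left)
state=P head=-1 tape=__[Y]YY   (P,Y)→(Q,X,left)
state=Q head=-2 tape=_[_]XYY   (Q,_)→(Q,Y,right)
state=Q head=-1 tape=_Y[X]YY   (Q,X)→(P,X,right)
state=P head=0 tape=_YX[Y]Y   (P,Y)→(Q,X,left)
state=Q head=-1 tape=_Y[X]XY   (Q,X)→(P,X,right)
state=P head=0 tape=_YX[X]Y   (P,X)→(P,Y,left)
state=P head=-1 tape=_Y[X]YY   (P,X)→(P,Y,left)
state=P head=-2 tape=_[Y]YYY   (P,Y)→(Q,X,left)
state=Q head=-3 tape=[_]XYYY   (Q,_)→(Q,Y,right)
state=Q head=-2 tape=Y[X]YYY   (Q,X)→(P,X,right)
state=P head=-1 tape=YX[Y]YY   (P,Y)→(Q,X,left)
state=Q head=-2 tape=Y[X]XYY   (Q,X)→(P,X,right)
state=P head=-1 tape=YX[X]YY   (P,X)→(P,Y,left)
state=P head=-2 tape=Y[X]YYY
After 20 steps: state P, head at -2, tape YXYYY.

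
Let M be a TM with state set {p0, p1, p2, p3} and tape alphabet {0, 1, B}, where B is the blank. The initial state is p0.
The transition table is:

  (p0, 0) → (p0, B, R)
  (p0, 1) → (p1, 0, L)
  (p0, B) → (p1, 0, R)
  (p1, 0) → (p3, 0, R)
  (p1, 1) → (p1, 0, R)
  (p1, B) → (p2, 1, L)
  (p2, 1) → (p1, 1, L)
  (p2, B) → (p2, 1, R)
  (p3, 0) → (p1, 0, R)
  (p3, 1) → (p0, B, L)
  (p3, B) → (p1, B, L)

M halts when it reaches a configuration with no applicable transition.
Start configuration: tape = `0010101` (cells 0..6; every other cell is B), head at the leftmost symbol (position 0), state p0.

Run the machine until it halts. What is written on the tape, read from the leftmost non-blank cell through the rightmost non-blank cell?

p0 | [0]010101B   read 0 → write B, move R, go to p0
p0 | B[0]10101B   read 0 → write B, move R, go to p0
p0 | BB[1]0101B   read 1 → write 0, move L, go to p1
p1 | B[B]00101B   read B → write 1, move L, go to p2
p2 | [B]100101B   read B → write 1, move R, go to p2
p2 | 1[1]00101B   read 1 → write 1, move L, go to p1
p1 | [1]100101B   read 1 → write 0, move R, go to p1
p1 | 0[1]00101B   read 1 → write 0, move R, go to p1
p1 | 00[0]0101B   read 0 → write 0, move R, go to p3
p3 | 000[0]101B   read 0 → write 0, move R, go to p1
p1 | 0000[1]01B   read 1 → write 0, move R, go to p1
p1 | 00000[0]1B   read 0 → write 0, move R, go to p3
p3 | 000000[1]B   read 1 → write B, move L, go to p0
p0 | 00000[0]BB   read 0 → write B, move R, go to p0
p0 | 00000B[B]B   read B → write 0, move R, go to p1
p1 | 00000B0[B]   read B → write 1, move L, go to p2
p2 | 00000B[0]1
The non-blank tape span at halt is 00000B01.

00000B01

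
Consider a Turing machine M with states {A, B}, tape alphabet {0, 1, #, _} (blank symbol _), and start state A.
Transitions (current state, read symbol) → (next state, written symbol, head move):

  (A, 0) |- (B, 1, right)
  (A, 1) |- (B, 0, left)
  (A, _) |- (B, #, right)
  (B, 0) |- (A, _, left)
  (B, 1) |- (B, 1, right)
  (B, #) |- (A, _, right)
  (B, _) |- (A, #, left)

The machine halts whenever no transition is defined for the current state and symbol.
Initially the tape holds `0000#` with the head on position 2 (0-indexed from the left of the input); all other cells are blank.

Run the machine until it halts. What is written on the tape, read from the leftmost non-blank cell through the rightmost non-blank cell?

state=A head=2 tape=__00[0]0#   (A,0)→(B,1,right)
state=B head=3 tape=__001[0]#   (B,0)→(A,_,left)
state=A head=2 tape=__00[1]_#   (A,1)→(B,0,left)
state=B head=1 tape=__0[0]0_#   (B,0)→(A,_,left)
state=A head=0 tape=__[0]_0_#   (A,0)→(B,1,right)
state=B head=1 tape=__1[_]0_#   (B,_)→(A,#,left)
state=A head=0 tape=__[1]#0_#   (A,1)→(B,0,left)
state=B head=-1 tape=_[_]0#0_#   (B,_)→(A,#,left)
state=A head=-2 tape=[_]#0#0_#   (A,_)→(B,#,right)
state=B head=-1 tape=#[#]0#0_#   (B,#)→(A,_,right)
state=A head=0 tape=#_[0]#0_#   (A,0)→(B,1,right)
state=B head=1 tape=#_1[#]0_#   (B,#)→(A,_,right)
state=A head=2 tape=#_1_[0]_#   (A,0)→(B,1,right)
state=B head=3 tape=#_1_1[_]#   (B,_)→(A,#,left)
state=A head=2 tape=#_1_[1]##   (A,1)→(B,0,left)
state=B head=1 tape=#_1[_]0##   (B,_)→(A,#,left)
state=A head=0 tape=#_[1]#0##   (A,1)→(B,0,left)
state=B head=-1 tape=#[_]0#0##   (B,_)→(A,#,left)
state=A head=-2 tape=[#]#0#0##
The non-blank tape span at halt is ##0#0##.

##0#0##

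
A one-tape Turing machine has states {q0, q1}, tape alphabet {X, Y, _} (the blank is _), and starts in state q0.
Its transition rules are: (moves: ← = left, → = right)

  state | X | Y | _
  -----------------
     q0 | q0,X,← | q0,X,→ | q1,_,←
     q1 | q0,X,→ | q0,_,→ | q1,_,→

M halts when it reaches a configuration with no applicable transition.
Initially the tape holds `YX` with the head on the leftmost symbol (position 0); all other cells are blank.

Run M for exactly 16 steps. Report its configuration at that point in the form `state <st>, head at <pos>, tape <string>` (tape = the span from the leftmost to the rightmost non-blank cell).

q0 | __[Y]X   read Y → write X, move →, go to q0
q0 | __X[X]   read X → write X, move ←, go to q0
q0 | __[X]X   read X → write X, move ←, go to q0
q0 | _[_]XX   read _ → write _, move ←, go to q1
q1 | [_]_XX   read _ → write _, move →, go to q1
q1 | _[_]XX   read _ → write _, move →, go to q1
q1 | __[X]X   read X → write X, move →, go to q0
q0 | __X[X]   read X → write X, move ←, go to q0
q0 | __[X]X   read X → write X, move ←, go to q0
q0 | _[_]XX   read _ → write _, move ←, go to q1
q1 | [_]_XX   read _ → write _, move →, go to q1
q1 | _[_]XX   read _ → write _, move →, go to q1
q1 | __[X]X   read X → write X, move →, go to q0
q0 | __X[X]   read X → write X, move ←, go to q0
q0 | __[X]X   read X → write X, move ←, go to q0
q0 | _[_]XX   read _ → write _, move ←, go to q1
q1 | [_]_XX
After 16 steps: state q1, head at -2, tape XX.

state q1, head at -2, tape XX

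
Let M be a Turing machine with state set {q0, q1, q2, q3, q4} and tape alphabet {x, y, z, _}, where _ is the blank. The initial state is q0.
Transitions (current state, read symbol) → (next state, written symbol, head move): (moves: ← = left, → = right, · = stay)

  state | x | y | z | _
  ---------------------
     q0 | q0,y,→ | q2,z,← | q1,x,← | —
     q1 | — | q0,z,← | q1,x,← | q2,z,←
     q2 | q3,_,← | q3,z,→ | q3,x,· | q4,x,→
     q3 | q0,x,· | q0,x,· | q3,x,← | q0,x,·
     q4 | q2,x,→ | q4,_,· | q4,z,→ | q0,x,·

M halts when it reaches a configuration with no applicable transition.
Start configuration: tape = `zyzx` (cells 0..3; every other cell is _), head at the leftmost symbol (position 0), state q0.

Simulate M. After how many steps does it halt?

13

q0 | __[z]yzx_   read z → write x, move ←, go to q1
q1 | _[_]xyzx_   read _ → write z, move ←, go to q2
q2 | [_]zxyzx_   read _ → write x, move →, go to q4
q4 | x[z]xyzx_   read z → write z, move →, go to q4
q4 | xz[x]yzx_   read x → write x, move →, go to q2
q2 | xzx[y]zx_   read y → write z, move →, go to q3
q3 | xzxz[z]x_   read z → write x, move ←, go to q3
q3 | xzx[z]xx_   read z → write x, move ←, go to q3
q3 | xz[x]xxx_   read x → write x, move ·, go to q0
q0 | xz[x]xxx_   read x → write y, move →, go to q0
q0 | xzy[x]xx_   read x → write y, move →, go to q0
q0 | xzyy[x]x_   read x → write y, move →, go to q0
q0 | xzyyy[x]_   read x → write y, move →, go to q0
q0 | xzyyyy[_]
M halts after 13 transitions.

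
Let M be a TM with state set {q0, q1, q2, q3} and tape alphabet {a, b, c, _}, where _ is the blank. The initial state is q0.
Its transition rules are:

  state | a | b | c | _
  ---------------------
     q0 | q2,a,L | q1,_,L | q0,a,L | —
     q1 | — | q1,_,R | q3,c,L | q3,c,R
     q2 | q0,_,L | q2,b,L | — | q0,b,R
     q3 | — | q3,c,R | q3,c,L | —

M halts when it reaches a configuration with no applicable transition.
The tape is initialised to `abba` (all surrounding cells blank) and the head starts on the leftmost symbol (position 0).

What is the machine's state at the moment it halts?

state=q0 head=0 tape=__[a]bba   (q0,a)→(q2,a,L)
state=q2 head=-1 tape=_[_]abba   (q2,_)→(q0,b,R)
state=q0 head=0 tape=_b[a]bba   (q0,a)→(q2,a,L)
state=q2 head=-1 tape=_[b]abba   (q2,b)→(q2,b,L)
state=q2 head=-2 tape=[_]babba   (q2,_)→(q0,b,R)
state=q0 head=-1 tape=b[b]abba   (q0,b)→(q1,_,L)
state=q1 head=-2 tape=[b]_abba   (q1,b)→(q1,_,R)
state=q1 head=-1 tape=_[_]abba   (q1,_)→(q3,c,R)
state=q3 head=0 tape=_c[a]bba
No transition is defined for (q3, a); M halts in state q3.

q3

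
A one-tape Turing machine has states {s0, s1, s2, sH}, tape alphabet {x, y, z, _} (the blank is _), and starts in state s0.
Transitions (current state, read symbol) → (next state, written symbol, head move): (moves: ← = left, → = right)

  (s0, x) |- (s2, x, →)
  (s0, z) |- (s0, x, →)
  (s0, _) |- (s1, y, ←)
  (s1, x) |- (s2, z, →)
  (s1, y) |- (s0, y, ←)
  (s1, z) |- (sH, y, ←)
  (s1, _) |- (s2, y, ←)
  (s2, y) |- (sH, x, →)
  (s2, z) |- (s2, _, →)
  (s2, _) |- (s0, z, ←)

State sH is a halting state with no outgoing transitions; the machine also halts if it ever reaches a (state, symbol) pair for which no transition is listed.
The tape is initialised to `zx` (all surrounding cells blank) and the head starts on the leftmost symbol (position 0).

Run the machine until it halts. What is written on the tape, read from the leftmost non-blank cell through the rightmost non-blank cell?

state=s0 head=0 tape=[z]x__   (s0,z)→(s0,x,→)
state=s0 head=1 tape=x[x]__   (s0,x)→(s2,x,→)
state=s2 head=2 tape=xx[_]_   (s2,_)→(s0,z,←)
state=s0 head=1 tape=x[x]z_   (s0,x)→(s2,x,→)
state=s2 head=2 tape=xx[z]_   (s2,z)→(s2,_,→)
state=s2 head=3 tape=xx_[_]   (s2,_)→(s0,z,←)
state=s0 head=2 tape=xx[_]z   (s0,_)→(s1,y,←)
state=s1 head=1 tape=x[x]yz   (s1,x)→(s2,z,→)
state=s2 head=2 tape=xz[y]z   (s2,y)→(sH,x,→)
state=sH head=3 tape=xzx[z]
The non-blank tape span at halt is xzxz.

xzxz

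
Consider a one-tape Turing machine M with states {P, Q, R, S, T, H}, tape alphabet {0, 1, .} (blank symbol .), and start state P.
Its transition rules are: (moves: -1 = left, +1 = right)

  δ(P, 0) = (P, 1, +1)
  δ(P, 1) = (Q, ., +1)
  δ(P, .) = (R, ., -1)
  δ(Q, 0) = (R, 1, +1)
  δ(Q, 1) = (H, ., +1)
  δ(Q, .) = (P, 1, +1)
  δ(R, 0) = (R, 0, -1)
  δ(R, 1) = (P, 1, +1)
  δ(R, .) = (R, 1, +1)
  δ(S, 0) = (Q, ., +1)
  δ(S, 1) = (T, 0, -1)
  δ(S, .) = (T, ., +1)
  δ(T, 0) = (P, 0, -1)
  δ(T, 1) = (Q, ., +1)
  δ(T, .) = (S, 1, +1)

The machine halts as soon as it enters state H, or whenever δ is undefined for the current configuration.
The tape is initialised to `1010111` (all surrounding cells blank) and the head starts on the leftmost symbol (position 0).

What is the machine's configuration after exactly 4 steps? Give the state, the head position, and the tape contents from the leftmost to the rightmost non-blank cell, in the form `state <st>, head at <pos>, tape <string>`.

state=P head=0 tape=[1]010111   (P,1)→(Q,.,+1)
state=Q head=1 tape=.[0]10111   (Q,0)→(R,1,+1)
state=R head=2 tape=.1[1]0111   (R,1)→(P,1,+1)
state=P head=3 tape=.11[0]111   (P,0)→(P,1,+1)
state=P head=4 tape=.111[1]11
After 4 steps: state P, head at 4, tape 111111.

state P, head at 4, tape 111111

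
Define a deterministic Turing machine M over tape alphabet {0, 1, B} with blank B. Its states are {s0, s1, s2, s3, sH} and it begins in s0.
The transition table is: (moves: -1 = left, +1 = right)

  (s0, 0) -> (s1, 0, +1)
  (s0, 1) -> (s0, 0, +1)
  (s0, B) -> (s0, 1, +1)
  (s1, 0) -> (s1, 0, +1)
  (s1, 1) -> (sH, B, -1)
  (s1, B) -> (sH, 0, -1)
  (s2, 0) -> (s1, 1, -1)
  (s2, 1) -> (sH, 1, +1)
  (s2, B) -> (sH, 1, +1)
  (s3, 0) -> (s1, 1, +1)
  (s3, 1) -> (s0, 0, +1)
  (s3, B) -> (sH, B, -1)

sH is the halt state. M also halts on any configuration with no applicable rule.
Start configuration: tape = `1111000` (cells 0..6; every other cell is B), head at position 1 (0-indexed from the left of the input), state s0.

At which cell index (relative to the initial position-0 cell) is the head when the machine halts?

s0 | 1[1]11000B   read 1 → write 0, move +1, go to s0
s0 | 10[1]1000B   read 1 → write 0, move +1, go to s0
s0 | 100[1]000B   read 1 → write 0, move +1, go to s0
s0 | 1000[0]00B   read 0 → write 0, move +1, go to s1
s1 | 10000[0]0B   read 0 → write 0, move +1, go to s1
s1 | 100000[0]B   read 0 → write 0, move +1, go to s1
s1 | 1000000[B]   read B → write 0, move -1, go to sH
sH | 100000[0]0
At halt the head is at cell 6.

6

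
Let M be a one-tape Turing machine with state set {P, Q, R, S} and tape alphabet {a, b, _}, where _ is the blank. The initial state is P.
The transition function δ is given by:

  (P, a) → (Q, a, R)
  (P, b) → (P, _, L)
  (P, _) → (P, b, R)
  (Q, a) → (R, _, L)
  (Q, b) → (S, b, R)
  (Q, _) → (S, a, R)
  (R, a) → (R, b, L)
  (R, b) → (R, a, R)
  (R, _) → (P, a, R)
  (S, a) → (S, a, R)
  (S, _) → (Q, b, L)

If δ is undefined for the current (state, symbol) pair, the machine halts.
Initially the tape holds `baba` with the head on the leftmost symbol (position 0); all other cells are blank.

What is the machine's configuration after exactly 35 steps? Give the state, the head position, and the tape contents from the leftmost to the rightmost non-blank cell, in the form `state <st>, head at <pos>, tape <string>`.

state R, head at 1, tape aabbbb_b

P | _[b]aba___   read b → write _, move L, go to P
P | [_]_aba___   read _ → write b, move R, go to P
P | b[_]aba___   read _ → write b, move R, go to P
P | bb[a]ba___   read a → write a, move R, go to Q
Q | bba[b]a___   read b → write b, move R, go to S
S | bbab[a]___   read a → write a, move R, go to S
S | bbaba[_]__   read _ → write b, move L, go to Q
Q | bbab[a]b__   read a → write _, move L, go to R
R | bba[b]_b__   read b → write a, move R, go to R
R | bbaa[_]b__   read _ → write a, move R, go to P
P | bbaaa[b]__   read b → write _, move L, go to P
P | bbaa[a]___   read a → write a, move R, go to Q
Q | bbaaa[_]__   read _ → write a, move R, go to S
S | bbaaaa[_]_   read _ → write b, move L, go to Q
Q | bbaaa[a]b_   read a → write _, move L, go to R
R | bbaa[a]_b_   read a → write b, move L, go to R
R | bba[a]b_b_   read a → write b, move L, go to R
R | bb[a]bb_b_   read a → write b, move L, go to R
R | b[b]bbb_b_   read b → write a, move R, go to R
R | ba[b]bb_b_   read b → write a, move R, go to R
R | baa[b]b_b_   read b → write a, move R, go to R
R | baaa[b]_b_   read b → write a, move R, go to R
R | baaaa[_]b_   read _ → write a, move R, go to P
P | baaaaa[b]_   read b → write _, move L, go to P
P | baaaa[a]__   read a → write a, move R, go to Q
Q | baaaaa[_]_   read _ → write a, move R, go to S
S | baaaaaa[_]   read _ → write b, move L, go to Q
Q | baaaaa[a]b   read a → write _, move L, go to R
R | baaaa[a]_b   read a → write b, move L, go to R
R | baaa[a]b_b   read a → write b, move L, go to R
R | baa[a]bb_b   read a → write b, move L, go to R
R | ba[a]bbb_b   read a → write b, move L, go to R
R | b[a]bbbb_b   read a → write b, move L, go to R
R | [b]bbbbb_b   read b → write a, move R, go to R
R | a[b]bbbb_b   read b → write a, move R, go to R
R | aa[b]bbb_b
After 35 steps: state R, head at 1, tape aabbbb_b.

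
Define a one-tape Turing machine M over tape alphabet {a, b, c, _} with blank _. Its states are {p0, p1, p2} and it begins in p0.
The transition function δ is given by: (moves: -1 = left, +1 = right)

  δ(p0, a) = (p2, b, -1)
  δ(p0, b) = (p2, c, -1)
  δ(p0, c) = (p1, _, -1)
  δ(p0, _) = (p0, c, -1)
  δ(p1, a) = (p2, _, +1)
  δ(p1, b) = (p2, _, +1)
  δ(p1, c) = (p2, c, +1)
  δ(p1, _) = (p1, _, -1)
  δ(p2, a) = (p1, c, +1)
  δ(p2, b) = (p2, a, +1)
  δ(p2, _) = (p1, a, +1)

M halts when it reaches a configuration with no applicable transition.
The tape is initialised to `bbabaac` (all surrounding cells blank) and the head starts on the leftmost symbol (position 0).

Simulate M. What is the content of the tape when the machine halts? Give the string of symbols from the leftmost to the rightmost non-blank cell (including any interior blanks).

acac_c_c

state=p0 head=0 tape=_[b]babaac   (p0,b)→(p2,c,-1)
state=p2 head=-1 tape=[_]cbabaac   (p2,_)→(p1,a,+1)
state=p1 head=0 tape=a[c]babaac   (p1,c)→(p2,c,+1)
state=p2 head=1 tape=ac[b]abaac   (p2,b)→(p2,a,+1)
state=p2 head=2 tape=aca[a]baac   (p2,a)→(p1,c,+1)
state=p1 head=3 tape=acac[b]aac   (p1,b)→(p2,_,+1)
state=p2 head=4 tape=acac_[a]ac   (p2,a)→(p1,c,+1)
state=p1 head=5 tape=acac_c[a]c   (p1,a)→(p2,_,+1)
state=p2 head=6 tape=acac_c_[c]
The non-blank tape span at halt is acac_c_c.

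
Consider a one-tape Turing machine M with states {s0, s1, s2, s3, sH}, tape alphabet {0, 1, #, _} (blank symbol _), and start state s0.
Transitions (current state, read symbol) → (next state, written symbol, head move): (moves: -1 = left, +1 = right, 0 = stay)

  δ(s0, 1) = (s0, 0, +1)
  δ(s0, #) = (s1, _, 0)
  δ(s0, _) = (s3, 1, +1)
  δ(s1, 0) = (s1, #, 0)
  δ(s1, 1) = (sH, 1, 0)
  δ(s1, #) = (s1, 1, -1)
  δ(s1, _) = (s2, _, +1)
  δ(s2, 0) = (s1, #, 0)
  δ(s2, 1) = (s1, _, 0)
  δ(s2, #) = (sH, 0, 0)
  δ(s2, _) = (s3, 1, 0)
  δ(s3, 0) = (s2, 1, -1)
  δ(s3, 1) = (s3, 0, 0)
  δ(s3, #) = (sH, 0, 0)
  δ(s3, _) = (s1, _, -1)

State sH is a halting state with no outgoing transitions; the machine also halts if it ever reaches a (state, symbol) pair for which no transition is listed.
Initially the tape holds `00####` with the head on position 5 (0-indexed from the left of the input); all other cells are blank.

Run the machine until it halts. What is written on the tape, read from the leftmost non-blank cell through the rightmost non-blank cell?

s0 | 00###[#]_   read # → write _, move 0, go to s1
s1 | 00###[_]_   read _ → write _, move +1, go to s2
s2 | 00###_[_]   read _ → write 1, move 0, go to s3
s3 | 00###_[1]   read 1 → write 0, move 0, go to s3
s3 | 00###_[0]   read 0 → write 1, move -1, go to s2
s2 | 00###[_]1   read _ → write 1, move 0, go to s3
s3 | 00###[1]1   read 1 → write 0, move 0, go to s3
s3 | 00###[0]1   read 0 → write 1, move -1, go to s2
s2 | 00##[#]11   read # → write 0, move 0, go to sH
sH | 00##[0]11
The non-blank tape span at halt is 00##011.

00##011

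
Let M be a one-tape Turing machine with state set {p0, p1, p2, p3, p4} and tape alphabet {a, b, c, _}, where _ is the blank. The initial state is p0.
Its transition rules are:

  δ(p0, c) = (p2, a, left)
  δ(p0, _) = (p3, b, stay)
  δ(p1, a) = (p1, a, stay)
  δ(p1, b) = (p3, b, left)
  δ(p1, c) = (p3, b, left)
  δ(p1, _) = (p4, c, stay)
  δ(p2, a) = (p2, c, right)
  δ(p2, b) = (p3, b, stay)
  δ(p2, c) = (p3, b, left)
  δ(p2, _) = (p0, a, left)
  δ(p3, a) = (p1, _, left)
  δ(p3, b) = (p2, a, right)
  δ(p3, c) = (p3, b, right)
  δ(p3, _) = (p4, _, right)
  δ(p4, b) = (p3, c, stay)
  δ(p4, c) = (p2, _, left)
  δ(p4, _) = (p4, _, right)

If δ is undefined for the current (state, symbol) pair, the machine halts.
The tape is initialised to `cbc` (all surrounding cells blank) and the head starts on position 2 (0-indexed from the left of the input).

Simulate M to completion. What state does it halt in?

p0

p0 | cb[c]___   read c → write a, move left, go to p2
p2 | c[b]a___   read b → write b, move stay, go to p3
p3 | c[b]a___   read b → write a, move right, go to p2
p2 | ca[a]___   read a → write c, move right, go to p2
p2 | cac[_]__   read _ → write a, move left, go to p0
p0 | ca[c]a__   read c → write a, move left, go to p2
p2 | c[a]aa__   read a → write c, move right, go to p2
p2 | cc[a]a__   read a → write c, move right, go to p2
p2 | ccc[a]__   read a → write c, move right, go to p2
p2 | cccc[_]_   read _ → write a, move left, go to p0
p0 | ccc[c]a_   read c → write a, move left, go to p2
p2 | cc[c]aa_   read c → write b, move left, go to p3
p3 | c[c]baa_   read c → write b, move right, go to p3
p3 | cb[b]aa_   read b → write a, move right, go to p2
p2 | cba[a]a_   read a → write c, move right, go to p2
p2 | cbac[a]_   read a → write c, move right, go to p2
p2 | cbacc[_]   read _ → write a, move left, go to p0
p0 | cbac[c]a   read c → write a, move left, go to p2
p2 | cba[c]aa   read c → write b, move left, go to p3
p3 | cb[a]baa   read a → write _, move left, go to p1
p1 | c[b]_baa   read b → write b, move left, go to p3
p3 | [c]b_baa   read c → write b, move right, go to p3
p3 | b[b]_baa   read b → write a, move right, go to p2
p2 | ba[_]baa   read _ → write a, move left, go to p0
p0 | b[a]abaa
No transition is defined for (p0, a); M halts in state p0.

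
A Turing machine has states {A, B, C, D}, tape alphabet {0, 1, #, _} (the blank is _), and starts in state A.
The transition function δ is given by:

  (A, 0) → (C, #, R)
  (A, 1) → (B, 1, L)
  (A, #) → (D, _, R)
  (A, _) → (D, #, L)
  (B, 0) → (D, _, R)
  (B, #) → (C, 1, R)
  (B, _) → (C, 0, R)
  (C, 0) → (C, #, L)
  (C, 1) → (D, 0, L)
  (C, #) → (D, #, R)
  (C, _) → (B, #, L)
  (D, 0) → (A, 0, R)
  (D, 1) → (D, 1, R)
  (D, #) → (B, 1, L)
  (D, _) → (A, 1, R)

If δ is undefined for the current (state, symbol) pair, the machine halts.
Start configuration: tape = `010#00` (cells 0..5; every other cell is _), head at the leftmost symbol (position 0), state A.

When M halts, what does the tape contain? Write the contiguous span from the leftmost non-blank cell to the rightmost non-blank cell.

010##01#11

A | _[0]10#00___   read 0 → write #, move R, go to C
C | _#[1]0#00___   read 1 → write 0, move L, go to D
D | _[#]00#00___   read # → write 1, move L, go to B
B | [_]100#00___   read _ → write 0, move R, go to C
C | 0[1]00#00___   read 1 → write 0, move L, go to D
D | [0]000#00___   read 0 → write 0, move R, go to A
A | 0[0]00#00___   read 0 → write #, move R, go to C
C | 0#[0]0#00___   read 0 → write #, move L, go to C
C | 0[#]#0#00___   read # → write #, move R, go to D
D | 0#[#]0#00___   read # → write 1, move L, go to B
B | 0[#]10#00___   read # → write 1, move R, go to C
C | 01[1]0#00___   read 1 → write 0, move L, go to D
D | 0[1]00#00___   read 1 → write 1, move R, go to D
D | 01[0]0#00___   read 0 → write 0, move R, go to A
A | 010[0]#00___   read 0 → write #, move R, go to C
C | 010#[#]00___   read # → write #, move R, go to D
D | 010##[0]0___   read 0 → write 0, move R, go to A
A | 010##0[0]___   read 0 → write #, move R, go to C
C | 010##0#[_]__   read _ → write #, move L, go to B
B | 010##0[#]#__   read # → write 1, move R, go to C
C | 010##01[#]__   read # → write #, move R, go to D
D | 010##01#[_]_   read _ → write 1, move R, go to A
A | 010##01#1[_]   read _ → write #, move L, go to D
D | 010##01#[1]#   read 1 → write 1, move R, go to D
D | 010##01#1[#]   read # → write 1, move L, go to B
B | 010##01#[1]1
The non-blank tape span at halt is 010##01#11.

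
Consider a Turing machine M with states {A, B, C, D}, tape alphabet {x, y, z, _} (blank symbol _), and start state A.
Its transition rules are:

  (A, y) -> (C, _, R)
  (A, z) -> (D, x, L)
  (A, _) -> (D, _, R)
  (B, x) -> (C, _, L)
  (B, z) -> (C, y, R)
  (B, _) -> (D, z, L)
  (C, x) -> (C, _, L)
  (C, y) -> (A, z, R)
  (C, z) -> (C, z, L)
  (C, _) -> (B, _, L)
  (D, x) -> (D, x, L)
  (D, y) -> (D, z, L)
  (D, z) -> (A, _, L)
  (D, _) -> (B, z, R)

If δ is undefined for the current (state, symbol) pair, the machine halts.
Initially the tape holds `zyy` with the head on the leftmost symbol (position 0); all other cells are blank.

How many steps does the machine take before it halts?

state=A head=0 tape=____[z]yy   (A,z)→(D,x,L)
state=D head=-1 tape=___[_]xyy   (D,_)→(B,z,R)
state=B head=0 tape=___z[x]yy   (B,x)→(C,_,L)
state=C head=-1 tape=___[z]_yy   (C,z)→(C,z,L)
state=C head=-2 tape=__[_]z_yy   (C,_)→(B,_,L)
state=B head=-3 tape=_[_]_z_yy   (B,_)→(D,z,L)
state=D head=-4 tape=[_]z_z_yy   (D,_)→(B,z,R)
state=B head=-3 tape=z[z]_z_yy   (B,z)→(C,y,R)
state=C head=-2 tape=zy[_]z_yy   (C,_)→(B,_,L)
state=B head=-3 tape=z[y]_z_yy
M halts after 9 transitions.

9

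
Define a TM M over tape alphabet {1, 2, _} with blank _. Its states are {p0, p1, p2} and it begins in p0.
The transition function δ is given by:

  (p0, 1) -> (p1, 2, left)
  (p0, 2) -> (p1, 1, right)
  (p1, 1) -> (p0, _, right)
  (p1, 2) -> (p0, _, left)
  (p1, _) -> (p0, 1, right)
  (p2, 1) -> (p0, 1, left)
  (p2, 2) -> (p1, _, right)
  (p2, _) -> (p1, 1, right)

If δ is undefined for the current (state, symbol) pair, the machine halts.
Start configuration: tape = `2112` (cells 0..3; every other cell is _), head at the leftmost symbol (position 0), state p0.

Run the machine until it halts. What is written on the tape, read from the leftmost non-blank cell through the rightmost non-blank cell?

1_11

state=p0 head=0 tape=[2]112_   (p0,2)→(p1,1,right)
state=p1 head=1 tape=1[1]12_   (p1,1)→(p0,_,right)
state=p0 head=2 tape=1_[1]2_   (p0,1)→(p1,2,left)
state=p1 head=1 tape=1[_]22_   (p1,_)→(p0,1,right)
state=p0 head=2 tape=11[2]2_   (p0,2)→(p1,1,right)
state=p1 head=3 tape=111[2]_   (p1,2)→(p0,_,left)
state=p0 head=2 tape=11[1]__   (p0,1)→(p1,2,left)
state=p1 head=1 tape=1[1]2__   (p1,1)→(p0,_,right)
state=p0 head=2 tape=1_[2]__   (p0,2)→(p1,1,right)
state=p1 head=3 tape=1_1[_]_   (p1,_)→(p0,1,right)
state=p0 head=4 tape=1_11[_]
The non-blank tape span at halt is 1_11.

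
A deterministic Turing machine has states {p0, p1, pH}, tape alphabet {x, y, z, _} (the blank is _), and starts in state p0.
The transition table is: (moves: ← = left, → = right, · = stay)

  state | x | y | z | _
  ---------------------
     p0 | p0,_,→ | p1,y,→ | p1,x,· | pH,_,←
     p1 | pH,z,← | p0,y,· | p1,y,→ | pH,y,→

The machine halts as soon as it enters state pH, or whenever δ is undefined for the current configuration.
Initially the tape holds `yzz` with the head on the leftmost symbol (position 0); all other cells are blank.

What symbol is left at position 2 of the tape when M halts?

state=p0 head=0 tape=[y]zz__   (p0,y)→(p1,y,→)
state=p1 head=1 tape=y[z]z__   (p1,z)→(p1,y,→)
state=p1 head=2 tape=yy[z]__   (p1,z)→(p1,y,→)
state=p1 head=3 tape=yyy[_]_   (p1,_)→(pH,y,→)
state=pH head=4 tape=yyyy[_]
Cell 2 holds y when M halts.

y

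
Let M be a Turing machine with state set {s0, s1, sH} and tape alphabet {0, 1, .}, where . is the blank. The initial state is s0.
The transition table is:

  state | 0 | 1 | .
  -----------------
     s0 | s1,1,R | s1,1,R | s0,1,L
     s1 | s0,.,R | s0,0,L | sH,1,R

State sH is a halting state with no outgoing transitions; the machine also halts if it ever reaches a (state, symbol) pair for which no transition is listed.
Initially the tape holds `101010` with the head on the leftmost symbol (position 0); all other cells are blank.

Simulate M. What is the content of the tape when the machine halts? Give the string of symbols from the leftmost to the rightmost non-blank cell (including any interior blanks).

1.1.1.11

state=s0 head=0 tape=[1]01010...   (s0,1)→(s1,1,R)
state=s1 head=1 tape=1[0]1010...   (s1,0)→(s0,.,R)
state=s0 head=2 tape=1.[1]010...   (s0,1)→(s1,1,R)
state=s1 head=3 tape=1.1[0]10...   (s1,0)→(s0,.,R)
state=s0 head=4 tape=1.1.[1]0...   (s0,1)→(s1,1,R)
state=s1 head=5 tape=1.1.1[0]...   (s1,0)→(s0,.,R)
state=s0 head=6 tape=1.1.1.[.]..   (s0,.)→(s0,1,L)
state=s0 head=5 tape=1.1.1[.]1..   (s0,.)→(s0,1,L)
state=s0 head=4 tape=1.1.[1]11..   (s0,1)→(s1,1,R)
state=s1 head=5 tape=1.1.1[1]1..   (s1,1)→(s0,0,L)
state=s0 head=4 tape=1.1.[1]01..   (s0,1)→(s1,1,R)
state=s1 head=5 tape=1.1.1[0]1..   (s1,0)→(s0,.,R)
state=s0 head=6 tape=1.1.1.[1]..   (s0,1)→(s1,1,R)
state=s1 head=7 tape=1.1.1.1[.].   (s1,.)→(sH,1,R)
state=sH head=8 tape=1.1.1.11[.]
The non-blank tape span at halt is 1.1.1.11.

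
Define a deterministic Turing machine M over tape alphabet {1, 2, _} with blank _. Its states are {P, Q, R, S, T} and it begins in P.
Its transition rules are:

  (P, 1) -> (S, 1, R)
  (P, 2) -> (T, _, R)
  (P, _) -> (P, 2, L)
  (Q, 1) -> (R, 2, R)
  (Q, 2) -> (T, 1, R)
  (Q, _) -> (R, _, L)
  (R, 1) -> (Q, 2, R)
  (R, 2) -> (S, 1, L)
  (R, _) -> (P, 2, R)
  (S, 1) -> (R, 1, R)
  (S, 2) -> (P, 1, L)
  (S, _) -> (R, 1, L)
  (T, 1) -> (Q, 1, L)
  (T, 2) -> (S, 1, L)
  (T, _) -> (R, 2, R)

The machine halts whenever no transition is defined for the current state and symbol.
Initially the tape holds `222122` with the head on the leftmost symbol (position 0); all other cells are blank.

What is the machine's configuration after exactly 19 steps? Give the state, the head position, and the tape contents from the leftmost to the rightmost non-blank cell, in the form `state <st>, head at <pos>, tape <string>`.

state R, head at 1, tape 211_112

P | _[2]22122   read 2 → write _, move R, go to T
T | __[2]2122   read 2 → write 1, move L, go to S
S | _[_]12122   read _ → write 1, move L, go to R
R | [_]112122   read _ → write 2, move R, go to P
P | 2[1]12122   read 1 → write 1, move R, go to S
S | 21[1]2122   read 1 → write 1, move R, go to R
R | 211[2]122   read 2 → write 1, move L, go to S
S | 21[1]1122   read 1 → write 1, move R, go to R
R | 211[1]122   read 1 → write 2, move R, go to Q
Q | 2112[1]22   read 1 → write 2, move R, go to R
R | 21122[2]2   read 2 → write 1, move L, go to S
S | 2112[2]12   read 2 → write 1, move L, go to P
P | 211[2]112   read 2 → write _, move R, go to T
T | 211_[1]12   read 1 → write 1, move L, go to Q
Q | 211[_]112   read _ → write _, move L, go to R
R | 21[1]_112   read 1 → write 2, move R, go to Q
Q | 212[_]112   read _ → write _, move L, go to R
R | 21[2]_112   read 2 → write 1, move L, go to S
S | 2[1]1_112   read 1 → write 1, move R, go to R
R | 21[1]_112
After 19 steps: state R, head at 1, tape 211_112.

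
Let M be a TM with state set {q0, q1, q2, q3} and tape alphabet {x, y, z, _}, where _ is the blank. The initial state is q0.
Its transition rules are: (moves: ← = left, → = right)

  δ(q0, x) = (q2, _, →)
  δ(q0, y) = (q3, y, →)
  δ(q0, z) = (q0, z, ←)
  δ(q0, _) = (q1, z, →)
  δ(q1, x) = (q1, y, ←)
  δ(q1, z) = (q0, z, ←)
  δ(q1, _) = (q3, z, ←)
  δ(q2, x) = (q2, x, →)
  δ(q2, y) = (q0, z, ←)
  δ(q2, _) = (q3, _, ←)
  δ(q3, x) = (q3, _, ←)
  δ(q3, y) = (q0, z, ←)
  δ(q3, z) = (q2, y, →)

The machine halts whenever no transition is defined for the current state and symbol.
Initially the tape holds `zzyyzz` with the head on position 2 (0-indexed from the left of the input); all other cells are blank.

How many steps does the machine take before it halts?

4

state=q0 head=2 tape=zz[y]yzz   (q0,y)→(q3,y,→)
state=q3 head=3 tape=zzy[y]zz   (q3,y)→(q0,z,←)
state=q0 head=2 tape=zz[y]zzz   (q0,y)→(q3,y,→)
state=q3 head=3 tape=zzy[z]zz   (q3,z)→(q2,y,→)
state=q2 head=4 tape=zzyy[z]z
M halts after 4 transitions.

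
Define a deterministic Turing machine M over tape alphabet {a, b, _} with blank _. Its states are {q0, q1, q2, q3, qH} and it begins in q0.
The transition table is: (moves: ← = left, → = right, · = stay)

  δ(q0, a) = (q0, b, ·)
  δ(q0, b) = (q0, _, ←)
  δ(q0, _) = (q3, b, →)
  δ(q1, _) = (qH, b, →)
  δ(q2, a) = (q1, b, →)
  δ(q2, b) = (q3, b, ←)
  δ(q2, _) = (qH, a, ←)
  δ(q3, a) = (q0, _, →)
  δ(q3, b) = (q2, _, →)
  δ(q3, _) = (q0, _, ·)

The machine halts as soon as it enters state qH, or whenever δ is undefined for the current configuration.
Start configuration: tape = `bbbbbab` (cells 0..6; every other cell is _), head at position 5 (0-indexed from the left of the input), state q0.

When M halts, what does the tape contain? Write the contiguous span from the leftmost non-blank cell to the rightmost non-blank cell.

bbbbbbb_a

state=q0 head=5 tape=_bbbbb[a]b_   (q0,a)→(q0,b,·)
state=q0 head=5 tape=_bbbbb[b]b_   (q0,b)→(q0,_,←)
state=q0 head=4 tape=_bbbb[b]_b_   (q0,b)→(q0,_,←)
state=q0 head=3 tape=_bbb[b]__b_   (q0,b)→(q0,_,←)
state=q0 head=2 tape=_bb[b]___b_   (q0,b)→(q0,_,←)
state=q0 head=1 tape=_b[b]____b_   (q0,b)→(q0,_,←)
state=q0 head=0 tape=_[b]_____b_   (q0,b)→(q0,_,←)
state=q0 head=-1 tape=[_]______b_   (q0,_)→(q3,b,→)
state=q3 head=0 tape=b[_]_____b_   (q3,_)→(q0,_,·)
state=q0 head=0 tape=b[_]_____b_   (q0,_)→(q3,b,→)
state=q3 head=1 tape=bb[_]____b_   (q3,_)→(q0,_,·)
state=q0 head=1 tape=bb[_]____b_   (q0,_)→(q3,b,→)
state=q3 head=2 tape=bbb[_]___b_   (q3,_)→(q0,_,·)
state=q0 head=2 tape=bbb[_]___b_   (q0,_)→(q3,b,→)
state=q3 head=3 tape=bbbb[_]__b_   (q3,_)→(q0,_,·)
state=q0 head=3 tape=bbbb[_]__b_   (q0,_)→(q3,b,→)
state=q3 head=4 tape=bbbbb[_]_b_   (q3,_)→(q0,_,·)
state=q0 head=4 tape=bbbbb[_]_b_   (q0,_)→(q3,b,→)
state=q3 head=5 tape=bbbbbb[_]b_   (q3,_)→(q0,_,·)
state=q0 head=5 tape=bbbbbb[_]b_   (q0,_)→(q3,b,→)
state=q3 head=6 tape=bbbbbbb[b]_   (q3,b)→(q2,_,→)
state=q2 head=7 tape=bbbbbbb_[_]   (q2,_)→(qH,a,←)
state=qH head=6 tape=bbbbbbb[_]a
The non-blank tape span at halt is bbbbbbb_a.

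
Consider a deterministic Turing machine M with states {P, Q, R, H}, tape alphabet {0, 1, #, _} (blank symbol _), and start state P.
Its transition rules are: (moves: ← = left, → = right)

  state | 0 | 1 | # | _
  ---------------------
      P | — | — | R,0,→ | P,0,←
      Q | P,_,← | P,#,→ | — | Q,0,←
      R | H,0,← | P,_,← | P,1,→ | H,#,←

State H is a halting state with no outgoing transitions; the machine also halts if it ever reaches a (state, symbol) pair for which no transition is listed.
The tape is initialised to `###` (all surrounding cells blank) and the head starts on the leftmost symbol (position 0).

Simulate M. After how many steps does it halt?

P | [#]##_   read # → write 0, move →, go to R
R | 0[#]#_   read # → write 1, move →, go to P
P | 01[#]_   read # → write 0, move →, go to R
R | 010[_]   read _ → write #, move ←, go to H
H | 01[0]#
M halts after 4 transitions.

4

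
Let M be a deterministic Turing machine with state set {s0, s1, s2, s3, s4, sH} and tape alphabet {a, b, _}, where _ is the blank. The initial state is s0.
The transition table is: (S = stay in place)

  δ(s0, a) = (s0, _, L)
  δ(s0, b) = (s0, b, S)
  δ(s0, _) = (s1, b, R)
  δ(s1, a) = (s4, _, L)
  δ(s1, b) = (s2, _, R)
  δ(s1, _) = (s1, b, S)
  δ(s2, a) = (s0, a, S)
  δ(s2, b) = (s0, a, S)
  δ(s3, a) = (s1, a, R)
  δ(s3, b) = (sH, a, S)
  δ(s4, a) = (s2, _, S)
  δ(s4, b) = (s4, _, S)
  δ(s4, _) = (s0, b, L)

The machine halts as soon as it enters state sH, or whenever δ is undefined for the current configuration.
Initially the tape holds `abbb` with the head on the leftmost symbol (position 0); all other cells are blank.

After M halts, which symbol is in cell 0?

s0 | _[a]bbb_   read a → write _, move L, go to s0
s0 | [_]_bbb_   read _ → write b, move R, go to s1
s1 | b[_]bbb_   read _ → write b, move S, go to s1
s1 | b[b]bbb_   read b → write _, move R, go to s2
s2 | b_[b]bb_   read b → write a, move S, go to s0
s0 | b_[a]bb_   read a → write _, move L, go to s0
s0 | b[_]_bb_   read _ → write b, move R, go to s1
s1 | bb[_]bb_   read _ → write b, move S, go to s1
s1 | bb[b]bb_   read b → write _, move R, go to s2
s2 | bb_[b]b_   read b → write a, move S, go to s0
s0 | bb_[a]b_   read a → write _, move L, go to s0
s0 | bb[_]_b_   read _ → write b, move R, go to s1
s1 | bbb[_]b_   read _ → write b, move S, go to s1
s1 | bbb[b]b_   read b → write _, move R, go to s2
s2 | bbb_[b]_   read b → write a, move S, go to s0
s0 | bbb_[a]_   read a → write _, move L, go to s0
s0 | bbb[_]__   read _ → write b, move R, go to s1
s1 | bbbb[_]_   read _ → write b, move S, go to s1
s1 | bbbb[b]_   read b → write _, move R, go to s2
s2 | bbbb_[_]
Cell 0 holds b when M halts.

b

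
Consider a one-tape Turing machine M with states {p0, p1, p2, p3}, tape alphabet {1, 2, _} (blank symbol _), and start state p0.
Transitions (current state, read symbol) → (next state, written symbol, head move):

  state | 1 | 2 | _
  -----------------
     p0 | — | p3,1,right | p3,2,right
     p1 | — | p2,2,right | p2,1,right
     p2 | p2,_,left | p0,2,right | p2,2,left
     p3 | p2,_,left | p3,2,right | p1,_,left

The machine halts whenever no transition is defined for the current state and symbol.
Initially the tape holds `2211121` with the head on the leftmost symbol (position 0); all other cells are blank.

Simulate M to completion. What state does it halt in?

p1

p0 | [2]211121__   read 2 → write 1, move right, go to p3
p3 | 1[2]11121__   read 2 → write 2, move right, go to p3
p3 | 12[1]1121__   read 1 → write _, move left, go to p2
p2 | 1[2]_1121__   read 2 → write 2, move right, go to p0
p0 | 12[_]1121__   read _ → write 2, move right, go to p3
p3 | 122[1]121__   read 1 → write _, move left, go to p2
p2 | 12[2]_121__   read 2 → write 2, move right, go to p0
p0 | 122[_]121__   read _ → write 2, move right, go to p3
p3 | 1222[1]21__   read 1 → write _, move left, go to p2
p2 | 122[2]_21__   read 2 → write 2, move right, go to p0
p0 | 1222[_]21__   read _ → write 2, move right, go to p3
p3 | 12222[2]1__   read 2 → write 2, move right, go to p3
p3 | 122222[1]__   read 1 → write _, move left, go to p2
p2 | 12222[2]___   read 2 → write 2, move right, go to p0
p0 | 122222[_]__   read _ → write 2, move right, go to p3
p3 | 1222222[_]_   read _ → write _, move left, go to p1
p1 | 122222[2]__   read 2 → write 2, move right, go to p2
p2 | 1222222[_]_   read _ → write 2, move left, go to p2
p2 | 122222[2]2_   read 2 → write 2, move right, go to p0
p0 | 1222222[2]_   read 2 → write 1, move right, go to p3
p3 | 12222221[_]   read _ → write _, move left, go to p1
p1 | 1222222[1]_
No transition is defined for (p1, 1); M halts in state p1.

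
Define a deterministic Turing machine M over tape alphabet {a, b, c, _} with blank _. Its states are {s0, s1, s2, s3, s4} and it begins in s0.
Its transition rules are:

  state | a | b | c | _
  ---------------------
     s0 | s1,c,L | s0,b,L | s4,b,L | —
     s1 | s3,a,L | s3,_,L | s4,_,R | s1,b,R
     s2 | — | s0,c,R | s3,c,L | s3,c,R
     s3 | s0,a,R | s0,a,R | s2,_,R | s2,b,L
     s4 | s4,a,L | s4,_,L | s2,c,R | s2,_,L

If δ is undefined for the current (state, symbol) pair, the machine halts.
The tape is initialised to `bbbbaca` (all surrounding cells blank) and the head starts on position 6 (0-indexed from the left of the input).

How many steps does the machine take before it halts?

s0 | bbbbac[a]__   read a → write c, move L, go to s1
s1 | bbbba[c]c__   read c → write _, move R, go to s4
s4 | bbbba_[c]__   read c → write c, move R, go to s2
s2 | bbbba_c[_]_   read _ → write c, move R, go to s3
s3 | bbbba_cc[_]   read _ → write b, move L, go to s2
s2 | bbbba_c[c]b   read c → write c, move L, go to s3
s3 | bbbba_[c]cb   read c → write _, move R, go to s2
s2 | bbbba__[c]b   read c → write c, move L, go to s3
s3 | bbbba_[_]cb   read _ → write b, move L, go to s2
s2 | bbbba[_]bcb   read _ → write c, move R, go to s3
s3 | bbbbac[b]cb   read b → write a, move R, go to s0
s0 | bbbbaca[c]b   read c → write b, move L, go to s4
s4 | bbbbac[a]bb   read a → write a, move L, go to s4
s4 | bbbba[c]abb   read c → write c, move R, go to s2
s2 | bbbbac[a]bb
M halts after 14 transitions.

14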